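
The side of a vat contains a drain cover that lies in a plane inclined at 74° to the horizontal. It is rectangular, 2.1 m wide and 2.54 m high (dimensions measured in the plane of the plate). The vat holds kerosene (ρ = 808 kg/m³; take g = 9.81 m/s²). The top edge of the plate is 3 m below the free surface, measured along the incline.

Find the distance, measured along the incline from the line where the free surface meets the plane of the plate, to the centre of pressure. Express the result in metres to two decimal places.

γ = ρg = 808 × 9.81 / 1000 = 7.92648 kN/m³.
Let θ = 74° be the plate's angle to the horizontal; measure y along the incline from where the plane meets the free surface. Vertical depth h = y·sinθ with sinθ = 0.961262.
The centroid lies 2.54/2 = 1.27 m below the top edge, so y_c = 3 + 1.27 = 4.27 m and h_c = 4.27 × 0.961262 = 4.10459 m.
A = 2.1 × 2.54 = 5.334 m².
Resultant F = γ·h_c·A = 7.92648 × 4.10459 × 5.334 = 173.541 kN.
I_c = b·h³/12 = 2.1 × 2.54³/12 = 2.86774 m⁴.
Centre of pressure: y_p = y_c + I_c/(y_c·A) = 4.27 + 2.86774/(4.27 × 5.334) = 4.27 + 0.12591 = 4.39591 m along the plane.

y_p = 4.40 m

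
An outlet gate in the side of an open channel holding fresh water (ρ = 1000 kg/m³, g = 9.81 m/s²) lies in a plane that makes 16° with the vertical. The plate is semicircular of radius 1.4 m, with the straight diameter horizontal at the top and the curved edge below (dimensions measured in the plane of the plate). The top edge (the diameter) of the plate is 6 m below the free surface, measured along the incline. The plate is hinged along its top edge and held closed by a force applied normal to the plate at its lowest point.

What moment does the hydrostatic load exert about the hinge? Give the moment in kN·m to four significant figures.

γ = ρg = 1000 × 9.81 = 9810 N/m³ = 9.81 kN/m³.
The plate makes 16° with the vertical, i.e. θ = 90° − 16° = 74° to the horizontal. Measuring y along the incline from the free-surface line, vertical depth h = y·sinθ with sinθ = 0.961262.
The centroid of a semicircle lies 4r/(3π) = 0.594178 m from the diameter, here below the top edge, so y_c = 6 + 0.594178 = 6.59418 m and h_c = 6.59418 × 0.961262 = 6.33873 m.
A = πr²/2 = π × 1.4²/2 = 3.07876 m².
Resultant F = γ·h_c·A = 9.81 × 6.33873 × 3.07876 = 191.446 kN.
I_c = (π/8 − 8/(9π))·r⁴ = 0.109757 × 1.4⁴ = 0.421642 m⁴.
Centre of pressure: y_p = y_c + I_c/(y_c·A) = 6.59418 + 0.421642/(6.59418 × 3.07876) = 6.59418 + 0.0207686 = 6.61495 m along the plane.
The resultant acts 0.594178 + 0.0207686 = 0.614947 m (along the plate) below the hinge at the top edge, so the moment about the hinge is M = F × 0.614947 = 191.446 × 0.614947 = 117.729 kN·m.

M ≈ 117.7 kN·m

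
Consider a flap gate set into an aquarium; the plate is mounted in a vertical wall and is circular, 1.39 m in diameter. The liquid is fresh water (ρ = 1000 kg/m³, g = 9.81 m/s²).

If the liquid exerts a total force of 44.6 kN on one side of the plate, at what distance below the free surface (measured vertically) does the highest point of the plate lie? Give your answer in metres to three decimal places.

d_top ≈ 2.301 m

γ = ρg = 1000 × 9.81 = 9810 N/m³ = 9.81 kN/m³.
A = π(0.695)² = 1.51747 m².
From F = γ·h_c·A, the centroid depth is h_c = 44.6/(9.81 × 1.51747) = 2.99603 m.
The centroid is at the centre, 0.695 m below the top of the plate, so the highest point sits at h_top = 2.99603 − 0.695 = 2.30103 m below the surface.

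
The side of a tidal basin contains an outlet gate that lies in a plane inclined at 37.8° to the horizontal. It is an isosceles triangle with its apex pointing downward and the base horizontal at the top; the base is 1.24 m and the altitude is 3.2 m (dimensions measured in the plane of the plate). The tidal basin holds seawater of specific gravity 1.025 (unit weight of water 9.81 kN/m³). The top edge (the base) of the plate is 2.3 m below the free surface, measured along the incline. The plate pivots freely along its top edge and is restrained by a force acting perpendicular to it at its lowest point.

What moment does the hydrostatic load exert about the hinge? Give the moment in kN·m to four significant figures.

γ = 1.025 × 9.81 = 10.05525 kN/m³.
Let θ = 37.8° be the plate's angle to the horizontal; measure y along the incline from where the plane meets the free surface. Vertical depth h = y·sinθ with sinθ = 0.612907.
With the apex down, the centroid sits h/3 = 3.2/3 = 1.06667 m below the base (the top edge), so y_c = 2.3 + 1.06667 = 3.36667 m and h_c = 3.36667 × 0.612907 = 2.06346 m.
A = ½ × 1.24 × 3.2 = 1.984 m².
Resultant F = γ·h_c·A = 10.05525 × 2.06346 × 1.984 = 41.1652 kN.
I_c = b·h³/36 = 1.24 × 3.2³/36 = 1.12868 m⁴.
Centre of pressure: y_p = y_c + I_c/(y_c·A) = 3.36667 + 1.12868/(3.36667 × 1.984) = 3.36667 + 0.168977 = 3.53565 m along the plane.
The resultant acts 1.06667 + 0.168977 = 1.23565 m (along the plate) below the hinge at the top edge, so the moment about the hinge is M = F × 1.23565 = 41.1652 × 1.23565 = 50.8658 kN·m.

M ≈ 50.87 kN·m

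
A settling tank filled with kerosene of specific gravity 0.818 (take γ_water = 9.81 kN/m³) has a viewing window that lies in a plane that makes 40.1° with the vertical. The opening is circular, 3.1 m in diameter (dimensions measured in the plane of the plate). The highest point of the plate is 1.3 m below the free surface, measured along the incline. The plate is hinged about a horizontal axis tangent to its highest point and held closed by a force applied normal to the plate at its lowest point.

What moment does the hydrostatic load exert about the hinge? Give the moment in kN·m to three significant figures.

M ≈ 232 kN·m

γ = 0.818 × 9.81 = 8.02458 kN/m³.
The plate makes 40.1° with the vertical, i.e. θ = 90° − 40.1° = 49.9° to the horizontal. Measuring y along the incline from the free-surface line, vertical depth h = y·sinθ with sinθ = 0.764921.
The centroid is at the centre, 1.55 m below the top of the plate, so y_c = 1.3 + 1.55 = 2.85 m and h_c = 2.85 × 0.764921 = 2.18002 m.
A = π(1.55)² = 7.54768 m².
Resultant F = γ·h_c·A = 8.02458 × 2.18002 × 7.54768 = 132.037 kN.
I_c = πr⁴/4 = π × 1.55⁴/4 = 4.53332 m⁴.
Centre of pressure: y_p = y_c + I_c/(y_c·A) = 2.85 + 4.53332/(2.85 × 7.54768) = 2.85 + 0.210745 = 3.06075 m along the plane.
The resultant acts 1.55 + 0.210745 = 1.76075 m (along the plate) below the hinge at the top edge, so the moment about the hinge is M = F × 1.76075 = 132.037 × 1.76075 = 232.484 kN·m.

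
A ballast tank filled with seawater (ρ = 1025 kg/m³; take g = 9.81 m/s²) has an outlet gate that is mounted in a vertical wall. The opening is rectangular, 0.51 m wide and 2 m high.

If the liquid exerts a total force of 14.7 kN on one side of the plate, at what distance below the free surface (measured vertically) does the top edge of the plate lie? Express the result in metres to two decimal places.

d_top ≈ 0.43 m

γ = ρg = 1025 × 9.81 / 1000 = 10.05525 kN/m³.
A = 0.51 × 2 = 1.02 m².
From F = γ·h_c·A, the centroid depth is h_c = 14.7/(10.05525 × 1.02) = 1.43326 m.
The centroid lies 2/2 = 1 m below the top edge, so the top edge sits at h_top = 1.43326 − 1 = 0.43326 m below the surface.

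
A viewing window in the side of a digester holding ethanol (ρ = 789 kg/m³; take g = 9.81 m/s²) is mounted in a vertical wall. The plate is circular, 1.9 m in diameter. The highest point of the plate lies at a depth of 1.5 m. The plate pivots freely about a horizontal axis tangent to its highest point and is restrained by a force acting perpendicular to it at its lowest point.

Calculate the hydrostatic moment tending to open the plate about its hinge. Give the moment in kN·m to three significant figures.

M ≈ 56.0 kN·m

γ = ρg = 789 × 9.81 / 1000 = 7.74009 kN/m³.
The centroid is at the centre, 0.95 m below the top of the plate, so the centroid depth is h_c = 1.5 + 0.95 = 2.45 m.
A = π(0.95)² = 2.83529 m².
Resultant F = γ·h_c·A = 7.74009 × 2.45 × 2.83529 = 53.7662 kN.
I_c = πr⁴/4 = π × 0.95⁴/4 = 0.639712 m⁴.
Centre of pressure: y_p = y_c + I_c/(y_c·A) = 2.45 + 0.639712/(2.45 × 2.83529) = 2.45 + 0.0920918 = 2.54209 m along the plane.
The resultant acts 0.95 + 0.0920918 = 1.04209 m (along the plate) below the hinge at the top edge, so the moment about the hinge is M = F × 1.04209 = 53.7662 × 1.04209 = 56.0292 kN·m.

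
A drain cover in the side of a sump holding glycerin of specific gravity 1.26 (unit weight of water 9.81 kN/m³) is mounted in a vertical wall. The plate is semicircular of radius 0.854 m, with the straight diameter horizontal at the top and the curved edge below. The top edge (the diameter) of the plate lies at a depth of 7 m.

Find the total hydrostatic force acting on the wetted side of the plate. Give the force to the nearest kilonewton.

γ = 1.26 × 9.81 = 12.3606 kN/m³.
The centroid of a semicircle lies 4r/(3π) = 0.362449 m from the diameter, here below the top edge, so the centroid depth is h_c = 7 + 0.362449 = 7.36245 m.
A = πr²/2 = π × 0.854²/2 = 1.14561 m².
Resultant F = γ·h_c·A = 12.3606 × 7.36245 × 1.14561 = 104.255 kN.

F ≈ 104 kN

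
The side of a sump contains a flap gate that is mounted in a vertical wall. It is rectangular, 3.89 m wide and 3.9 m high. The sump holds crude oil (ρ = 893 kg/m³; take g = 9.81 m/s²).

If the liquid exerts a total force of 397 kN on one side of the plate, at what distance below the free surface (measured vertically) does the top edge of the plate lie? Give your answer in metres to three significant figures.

γ = ρg = 893 × 9.81 / 1000 = 8.76033 kN/m³.
A = 3.89 × 3.9 = 15.171 m².
From F = γ·h_c·A, the centroid depth is h_c = 397/(8.76033 × 15.171) = 2.98714 m.
The centroid lies 3.9/2 = 1.95 m below the top edge, so the top edge sits at h_top = 2.98714 − 1.95 = 1.03714 m below the surface.

d_top ≈ 1.04 m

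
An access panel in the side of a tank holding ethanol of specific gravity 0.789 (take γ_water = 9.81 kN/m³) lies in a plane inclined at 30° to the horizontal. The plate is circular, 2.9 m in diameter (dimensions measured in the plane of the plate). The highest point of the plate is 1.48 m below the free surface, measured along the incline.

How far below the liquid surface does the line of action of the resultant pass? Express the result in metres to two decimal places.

γ = 0.789 × 9.81 = 7.74009 kN/m³.
Let θ = 30° be the plate's angle to the horizontal; measure y along the incline from where the plane meets the free surface. Vertical depth h = y·sinθ with sinθ = 0.500000.
The centroid is at the centre, 1.45 m below the top of the plate, so y_c = 1.48 + 1.45 = 2.93 m and h_c = 2.93 × 0.500000 = 1.465 m.
A = π(1.45)² = 6.6052 m².
Resultant F = γ·h_c·A = 7.74009 × 1.465 × 6.6052 = 74.8979 kN.
I_c = πr⁴/4 = π × 1.45⁴/4 = 3.47186 m⁴.
Centre of pressure: y_p = y_c + I_c/(y_c·A) = 2.93 + 3.47186/(2.93 × 6.6052) = 2.93 + 0.179394 = 3.10939 m along the plane.
Vertically, h_p = y_p·sinθ = 3.10939 × 0.500000 = 1.55469 m.

h_p = 1.55 m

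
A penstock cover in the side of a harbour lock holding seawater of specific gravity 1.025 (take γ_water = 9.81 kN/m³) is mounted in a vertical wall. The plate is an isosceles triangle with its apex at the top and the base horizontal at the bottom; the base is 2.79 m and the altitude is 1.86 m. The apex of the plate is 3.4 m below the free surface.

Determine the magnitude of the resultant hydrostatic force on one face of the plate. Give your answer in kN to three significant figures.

γ = 1.025 × 9.81 = 10.05525 kN/m³.
With the apex up, the centroid sits 2h/3 = 2 × 1.86/3 = 1.24 m below the apex, so the centroid depth is h_c = 3.4 + 1.24 = 4.64 m.
A = ½ × 2.79 × 1.86 = 2.5947 m².
Resultant F = γ·h_c·A = 10.05525 × 4.64 × 2.5947 = 121.059 kN.

F ≈ 121 kN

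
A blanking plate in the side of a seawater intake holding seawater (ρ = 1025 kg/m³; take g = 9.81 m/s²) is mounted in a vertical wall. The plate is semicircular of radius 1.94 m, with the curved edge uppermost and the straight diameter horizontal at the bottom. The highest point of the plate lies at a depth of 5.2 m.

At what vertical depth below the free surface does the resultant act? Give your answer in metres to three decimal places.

γ = ρg = 1025 × 9.81 / 1000 = 10.05525 kN/m³.
The centroid lies 4r/(3π) = 0.823362 m above the diameter, so r − 4r/(3π) = 1.94 − 0.823362 = 1.11664 m below the topmost point, so the centroid depth is h_c = 5.2 + 1.11664 = 6.31664 m.
A = πr²/2 = π × 1.94²/2 = 5.91185 m².
Resultant F = γ·h_c·A = 10.05525 × 6.31664 × 5.91185 = 375.493 kN.
I_c = (π/8 − 8/(9π))·r⁴ = 0.109757 × 1.94⁴ = 1.55467 m⁴.
Centre of pressure: y_p = y_c + I_c/(y_c·A) = 6.31664 + 1.55467/(6.31664 × 5.91185) = 6.31664 + 0.0416321 = 6.35827 m along the plane.

h_p = 6.358 m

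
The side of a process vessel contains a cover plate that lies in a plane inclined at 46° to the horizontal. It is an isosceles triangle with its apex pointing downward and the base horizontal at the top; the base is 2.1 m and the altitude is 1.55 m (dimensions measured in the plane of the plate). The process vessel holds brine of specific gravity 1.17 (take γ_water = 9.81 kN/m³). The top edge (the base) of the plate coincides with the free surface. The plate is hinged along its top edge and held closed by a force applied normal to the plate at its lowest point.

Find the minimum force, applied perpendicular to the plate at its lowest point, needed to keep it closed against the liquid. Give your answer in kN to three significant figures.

γ = 1.17 × 9.81 = 11.4777 kN/m³.
Let θ = 46° be the plate's angle to the horizontal; measure y along the incline from where the plane meets the free surface. Vertical depth h = y·sinθ with sinθ = 0.719340.
With the apex down, the centroid sits h/3 = 1.55/3 = 0.516667 m below the base (the top edge), so y_c = 0.516667 m and h_c = 0.516667 × 0.719340 = 0.371659 m.
A = ½ × 2.1 × 1.55 = 1.6275 m².
Resultant F = γ·h_c·A = 11.4777 × 0.371659 × 1.6275 = 6.94257 kN.
I_c = b·h³/36 = 2.1 × 1.55³/36 = 0.217226 m⁴.
Centre of pressure: y_p = y_c + I_c/(y_c·A) = 0.516667 + 0.217226/(0.516667 × 1.6275) = 0.516667 + 0.258333 = 0.775 m along the plane.
The resultant acts 0.516667 + 0.258333 = 0.775 m (along the plate) below the hinge at the top edge, so the moment about the hinge is M = F × 0.775 = 6.94257 × 0.775 = 5.38049 kN·m.
A normal force at the bottom, 1.55 m from the hinge, must supply this moment: P = 5.38049/1.55 = 3.47128 kN.

P ≈ 3.47 kN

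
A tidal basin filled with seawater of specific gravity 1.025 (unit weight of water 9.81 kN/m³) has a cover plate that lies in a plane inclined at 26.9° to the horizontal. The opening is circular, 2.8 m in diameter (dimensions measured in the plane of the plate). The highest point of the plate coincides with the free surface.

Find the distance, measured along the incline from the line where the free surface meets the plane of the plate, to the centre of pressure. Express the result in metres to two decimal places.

y_p = 1.75 m

γ = 1.025 × 9.81 = 10.05525 kN/m³.
Let θ = 26.9° be the plate's angle to the horizontal; measure y along the incline from where the plane meets the free surface. Vertical depth h = y·sinθ with sinθ = 0.452435.
The centroid is at the centre, 1.4 m below the top of the plate, so y_c = 1.4 m and h_c = 1.4 × 0.452435 = 0.633409 m.
A = π(1.4)² = 6.15752 m².
Resultant F = γ·h_c·A = 10.05525 × 0.633409 × 6.15752 = 39.2178 kN.
I_c = πr⁴/4 = π × 1.4⁴/4 = 3.01719 m⁴.
Centre of pressure: y_p = y_c + I_c/(y_c·A) = 1.4 + 3.01719/(1.4 × 6.15752) = 1.4 + 0.350001 = 1.75 m along the plane.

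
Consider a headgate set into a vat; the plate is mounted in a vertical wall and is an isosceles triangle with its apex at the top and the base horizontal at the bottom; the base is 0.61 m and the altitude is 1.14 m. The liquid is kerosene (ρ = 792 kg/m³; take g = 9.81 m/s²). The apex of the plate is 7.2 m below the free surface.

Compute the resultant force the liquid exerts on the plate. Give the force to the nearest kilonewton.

γ = ρg = 792 × 9.81 / 1000 = 7.76952 kN/m³.
With the apex up, the centroid sits 2h/3 = 2 × 1.14/3 = 0.76 m below the apex, so the centroid depth is h_c = 7.2 + 0.76 = 7.96 m.
A = ½ × 0.61 × 1.14 = 0.3477 m².
Resultant F = γ·h_c·A = 7.76952 × 7.96 × 0.3477 = 21.5036 kN.

F ≈ 22 kN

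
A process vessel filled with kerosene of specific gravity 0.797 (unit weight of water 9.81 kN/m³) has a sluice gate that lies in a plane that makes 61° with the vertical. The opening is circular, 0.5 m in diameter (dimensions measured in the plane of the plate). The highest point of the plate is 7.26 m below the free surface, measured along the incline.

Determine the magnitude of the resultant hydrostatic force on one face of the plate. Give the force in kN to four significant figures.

F ≈ 5.589 kN

γ = 0.797 × 9.81 = 7.81857 kN/m³.
The plate makes 61° with the vertical, i.e. θ = 90° − 61° = 29° to the horizontal. Measuring y along the incline from the free-surface line, vertical depth h = y·sinθ with sinθ = 0.484810.
The centroid is at the centre, 0.25 m below the top of the plate, so y_c = 7.26 + 0.25 = 7.51 m and h_c = 7.51 × 0.484810 = 3.64092 m.
A = π(0.25)² = 0.19635 m².
Resultant F = γ·h_c·A = 7.81857 × 3.64092 × 0.19635 = 5.58945 kN.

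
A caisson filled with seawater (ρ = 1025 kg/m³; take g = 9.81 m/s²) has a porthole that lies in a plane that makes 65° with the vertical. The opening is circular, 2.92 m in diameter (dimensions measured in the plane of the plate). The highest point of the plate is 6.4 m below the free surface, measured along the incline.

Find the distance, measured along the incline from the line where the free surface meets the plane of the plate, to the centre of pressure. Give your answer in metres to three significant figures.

γ = ρg = 1025 × 9.81 / 1000 = 10.05525 kN/m³.
The plate makes 65° with the vertical, i.e. θ = 90° − 65° = 25° to the horizontal. Measuring y along the incline from the free-surface line, vertical depth h = y·sinθ with sinθ = 0.422618.
The centroid is at the centre, 1.46 m below the top of the plate, so y_c = 6.4 + 1.46 = 7.86 m and h_c = 7.86 × 0.422618 = 3.32178 m.
A = π(1.46)² = 6.69662 m².
Resultant F = γ·h_c·A = 10.05525 × 3.32178 × 6.69662 = 223.676 kN.
I_c = πr⁴/4 = π × 1.46⁴/4 = 3.56863 m⁴.
Centre of pressure: y_p = y_c + I_c/(y_c·A) = 7.86 + 3.56863/(7.86 × 6.69662) = 7.86 + 0.067799 = 7.9278 m along the plane.

y_p = 7.93 m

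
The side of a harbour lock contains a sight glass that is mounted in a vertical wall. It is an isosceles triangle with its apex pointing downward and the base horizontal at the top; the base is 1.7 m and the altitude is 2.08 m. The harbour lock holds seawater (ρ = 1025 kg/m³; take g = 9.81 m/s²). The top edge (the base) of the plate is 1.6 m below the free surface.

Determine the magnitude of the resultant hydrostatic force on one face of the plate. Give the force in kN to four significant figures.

γ = ρg = 1025 × 9.81 / 1000 = 10.05525 kN/m³.
With the apex down, the centroid sits h/3 = 2.08/3 = 0.693333 m below the base (the top edge), so the centroid depth is h_c = 1.6 + 0.693333 = 2.29333 m.
A = ½ × 1.7 × 2.08 = 1.768 m².
Resultant F = γ·h_c·A = 10.05525 × 2.29333 × 1.768 = 40.7701 kN.

F ≈ 40.77 kN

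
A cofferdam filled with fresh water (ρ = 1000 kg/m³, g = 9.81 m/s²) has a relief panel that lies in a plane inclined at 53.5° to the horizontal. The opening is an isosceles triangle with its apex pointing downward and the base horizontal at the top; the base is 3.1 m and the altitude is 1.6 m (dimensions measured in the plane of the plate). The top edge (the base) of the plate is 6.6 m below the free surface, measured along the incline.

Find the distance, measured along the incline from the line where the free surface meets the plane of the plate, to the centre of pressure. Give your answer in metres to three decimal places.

y_p = 7.153 m

γ = ρg = 1000 × 9.81 = 9810 N/m³ = 9.81 kN/m³.
Let θ = 53.5° be the plate's angle to the horizontal; measure y along the incline from where the plane meets the free surface. Vertical depth h = y·sinθ with sinθ = 0.803857.
With the apex down, the centroid sits h/3 = 1.6/3 = 0.533333 m below the base (the top edge), so y_c = 6.6 + 0.533333 = 7.13333 m and h_c = 7.13333 × 0.803857 = 5.73418 m.
A = ½ × 3.1 × 1.6 = 2.48 m².
Resultant F = γ·h_c·A = 9.81 × 5.73418 × 2.48 = 139.506 kN.
I_c = b·h³/36 = 3.1 × 1.6³/36 = 0.352711 m⁴.
Centre of pressure: y_p = y_c + I_c/(y_c·A) = 7.13333 + 0.352711/(7.13333 × 2.48) = 7.13333 + 0.0199377 = 7.15327 m along the plane.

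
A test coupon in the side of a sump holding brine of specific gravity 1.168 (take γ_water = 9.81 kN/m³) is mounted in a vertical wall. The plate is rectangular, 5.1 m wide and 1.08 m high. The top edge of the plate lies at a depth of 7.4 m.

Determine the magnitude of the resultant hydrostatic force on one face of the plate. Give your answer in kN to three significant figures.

F ≈ 501 kN

γ = 1.168 × 9.81 = 11.45808 kN/m³.
The centroid lies 1.08/2 = 0.54 m below the top edge, so the centroid depth is h_c = 7.4 + 0.54 = 7.94 m.
A = 5.1 × 1.08 = 5.508 m².
Resultant F = γ·h_c·A = 11.45808 × 7.94 × 5.508 = 501.102 kN.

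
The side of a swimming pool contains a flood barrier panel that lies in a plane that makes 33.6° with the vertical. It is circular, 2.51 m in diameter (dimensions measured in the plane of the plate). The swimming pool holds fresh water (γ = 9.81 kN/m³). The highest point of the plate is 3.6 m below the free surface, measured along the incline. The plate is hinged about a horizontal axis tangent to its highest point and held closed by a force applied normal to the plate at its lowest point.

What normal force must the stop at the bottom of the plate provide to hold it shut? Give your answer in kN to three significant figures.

P ≈ 104 kN

γ = 9.81 kN/m³.
The plate makes 33.6° with the vertical, i.e. θ = 90° − 33.6° = 56.4° to the horizontal. Measuring y along the incline from the free-surface line, vertical depth h = y·sinθ with sinθ = 0.832921.
The centroid is at the centre, 1.255 m below the top of the plate, so y_c = 3.6 + 1.255 = 4.855 m and h_c = 4.855 × 0.832921 = 4.04383 m.
A = π(1.255)² = 4.94809 m².
Resultant F = γ·h_c·A = 9.81 × 4.04383 × 4.94809 = 196.291 kN.
I_c = πr⁴/4 = π × 1.255⁴/4 = 1.94834 m⁴.
Centre of pressure: y_p = y_c + I_c/(y_c·A) = 4.855 + 1.94834/(4.855 × 4.94809) = 4.855 + 0.0811032 = 4.9361 m along the plane.
The resultant acts 1.255 + 0.0811032 = 1.3361 m (along the plate) below the hinge at the top edge, so the moment about the hinge is M = F × 1.3361 = 196.291 × 1.3361 = 262.264 kN·m.
A normal force at the bottom, 2.51 m from the hinge, must supply this moment: P = 262.264/2.51 = 104.488 kN.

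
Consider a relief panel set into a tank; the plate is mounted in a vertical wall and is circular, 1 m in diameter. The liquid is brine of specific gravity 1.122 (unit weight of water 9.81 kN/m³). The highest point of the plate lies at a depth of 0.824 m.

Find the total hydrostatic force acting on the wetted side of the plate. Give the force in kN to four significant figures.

γ = 1.122 × 9.81 = 11.00682 kN/m³.
The centroid is at the centre, 0.5 m below the top of the plate, so the centroid depth is h_c = 0.824 + 0.5 = 1.324 m.
A = π(0.5)² = 0.785398 m².
Resultant F = γ·h_c·A = 11.00682 × 1.324 × 0.785398 = 11.4456 kN.

F ≈ 11.45 kN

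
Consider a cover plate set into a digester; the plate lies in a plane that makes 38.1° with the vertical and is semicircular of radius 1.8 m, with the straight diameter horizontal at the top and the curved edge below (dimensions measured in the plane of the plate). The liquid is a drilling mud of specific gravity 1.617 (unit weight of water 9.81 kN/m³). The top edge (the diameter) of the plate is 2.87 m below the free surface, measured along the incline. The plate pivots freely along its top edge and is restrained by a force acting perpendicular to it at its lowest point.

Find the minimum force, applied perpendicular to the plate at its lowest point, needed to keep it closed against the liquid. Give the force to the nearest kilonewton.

P ≈ 106 kN

γ = 1.617 × 9.81 = 15.86277 kN/m³.
The plate makes 38.1° with the vertical, i.e. θ = 90° − 38.1° = 51.9° to the horizontal. Measuring y along the incline from the free-surface line, vertical depth h = y·sinθ with sinθ = 0.786935.
The centroid of a semicircle lies 4r/(3π) = 0.763944 m from the diameter, here below the top edge, so y_c = 2.87 + 0.763944 = 3.63394 m and h_c = 3.63394 × 0.786935 = 2.85967 m.
A = πr²/2 = π × 1.8²/2 = 5.08938 m².
Resultant F = γ·h_c·A = 15.86277 × 2.85967 × 5.08938 = 230.866 kN.
I_c = (π/8 − 8/(9π))·r⁴ = 0.109757 × 1.8⁴ = 1.15219 m⁴.
Centre of pressure: y_p = y_c + I_c/(y_c·A) = 3.63394 + 1.15219/(3.63394 × 5.08938) = 3.63394 + 0.0622991 = 3.69624 m along the plane.
The resultant acts 0.763944 + 0.0622991 = 0.826243 m (along the plate) below the hinge at the top edge, so the moment about the hinge is M = F × 0.826243 = 230.866 × 0.826243 = 190.751 kN·m.
A normal force at the bottom, 1.8 m from the hinge, must supply this moment: P = 190.751/1.8 = 105.973 kN.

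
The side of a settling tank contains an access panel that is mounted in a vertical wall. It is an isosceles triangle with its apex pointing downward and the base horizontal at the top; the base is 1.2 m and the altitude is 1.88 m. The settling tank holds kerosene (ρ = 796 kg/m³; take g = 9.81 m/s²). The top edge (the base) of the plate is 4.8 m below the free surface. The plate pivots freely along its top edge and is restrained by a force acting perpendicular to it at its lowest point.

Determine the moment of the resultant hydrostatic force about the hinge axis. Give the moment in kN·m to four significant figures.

γ = ρg = 796 × 9.81 / 1000 = 7.80876 kN/m³.
With the apex down, the centroid sits h/3 = 1.88/3 = 0.626667 m below the base (the top edge), so the centroid depth is h_c = 4.8 + 0.626667 = 5.42667 m.
A = ½ × 1.2 × 1.88 = 1.128 m².
Resultant F = γ·h_c·A = 7.80876 × 5.42667 × 1.128 = 47.7996 kN.
I_c = b·h³/36 = 1.2 × 1.88³/36 = 0.221489 m⁴.
Centre of pressure: y_p = y_c + I_c/(y_c·A) = 5.42667 + 0.221489/(5.42667 × 1.128) = 5.42667 + 0.0361834 = 5.46285 m along the plane.
The resultant acts 0.626667 + 0.0361834 = 0.66285 m (along the plate) below the hinge at the top edge, so the moment about the hinge is M = F × 0.66285 = 47.7996 × 0.66285 = 31.684 kN·m.

M ≈ 31.68 kN·m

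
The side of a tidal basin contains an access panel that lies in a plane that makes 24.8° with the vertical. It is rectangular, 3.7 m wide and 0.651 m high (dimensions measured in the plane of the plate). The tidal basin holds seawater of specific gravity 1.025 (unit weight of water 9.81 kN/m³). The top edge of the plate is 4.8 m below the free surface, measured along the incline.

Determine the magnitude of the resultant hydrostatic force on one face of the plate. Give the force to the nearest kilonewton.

γ = 1.025 × 9.81 = 10.05525 kN/m³.
The plate makes 24.8° with the vertical, i.e. θ = 90° − 24.8° = 65.2° to the horizontal. Measuring y along the incline from the free-surface line, vertical depth h = y·sinθ with sinθ = 0.907777.
The centroid lies 0.651/2 = 0.3255 m below the top edge, so y_c = 4.8 + 0.3255 = 5.1255 m and h_c = 5.1255 × 0.907777 = 4.65281 m.
A = 3.7 × 0.651 = 2.4087 m².
Resultant F = γ·h_c·A = 10.05525 × 4.65281 × 2.4087 = 112.691 kN.

F ≈ 113 kN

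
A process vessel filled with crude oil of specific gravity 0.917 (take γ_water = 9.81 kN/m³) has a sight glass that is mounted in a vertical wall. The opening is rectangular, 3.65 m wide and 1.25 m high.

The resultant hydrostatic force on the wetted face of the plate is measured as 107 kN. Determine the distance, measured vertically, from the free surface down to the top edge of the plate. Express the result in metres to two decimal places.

γ = 0.917 × 9.81 = 8.99577 kN/m³.
A = 3.65 × 1.25 = 4.5625 m².
From F = γ·h_c·A, the centroid depth is h_c = 107/(8.99577 × 4.5625) = 2.60701 m.
The centroid lies 1.25/2 = 0.625 m below the top edge, so the top edge sits at h_top = 2.60701 − 0.625 = 1.98201 m below the surface.

d_top ≈ 1.98 m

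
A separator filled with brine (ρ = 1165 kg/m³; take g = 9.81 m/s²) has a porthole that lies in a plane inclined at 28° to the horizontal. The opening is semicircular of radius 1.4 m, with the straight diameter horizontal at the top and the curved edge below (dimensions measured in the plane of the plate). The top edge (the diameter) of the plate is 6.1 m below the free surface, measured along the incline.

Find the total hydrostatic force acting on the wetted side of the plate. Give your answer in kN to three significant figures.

F ≈ 111 kN

γ = ρg = 1165 × 9.81 / 1000 = 11.42865 kN/m³.
Let θ = 28° be the plate's angle to the horizontal; measure y along the incline from where the plane meets the free surface. Vertical depth h = y·sinθ with sinθ = 0.469472.
The centroid of a semicircle lies 4r/(3π) = 0.594178 m from the diameter, here below the top edge, so y_c = 6.1 + 0.594178 = 6.69418 m and h_c = 6.69418 × 0.469472 = 3.14273 m.
A = πr²/2 = π × 1.4²/2 = 3.07876 m².
Resultant F = γ·h_c·A = 11.42865 × 3.14273 × 3.07876 = 110.58 kN.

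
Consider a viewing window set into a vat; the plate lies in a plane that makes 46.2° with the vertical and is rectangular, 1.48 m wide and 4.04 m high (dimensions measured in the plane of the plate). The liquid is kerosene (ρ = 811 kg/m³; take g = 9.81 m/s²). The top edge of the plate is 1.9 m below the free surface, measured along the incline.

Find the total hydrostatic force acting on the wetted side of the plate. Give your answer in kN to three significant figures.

F ≈ 129 kN

γ = ρg = 811 × 9.81 / 1000 = 7.95591 kN/m³.
The plate makes 46.2° with the vertical, i.e. θ = 90° − 46.2° = 43.8° to the horizontal. Measuring y along the incline from the free-surface line, vertical depth h = y·sinθ with sinθ = 0.692143.
The centroid lies 4.04/2 = 2.02 m below the top edge, so y_c = 1.9 + 2.02 = 3.92 m and h_c = 3.92 × 0.692143 = 2.7132 m.
A = 1.48 × 4.04 = 5.9792 m².
Resultant F = γ·h_c·A = 7.95591 × 2.7132 × 5.9792 = 129.067 kN.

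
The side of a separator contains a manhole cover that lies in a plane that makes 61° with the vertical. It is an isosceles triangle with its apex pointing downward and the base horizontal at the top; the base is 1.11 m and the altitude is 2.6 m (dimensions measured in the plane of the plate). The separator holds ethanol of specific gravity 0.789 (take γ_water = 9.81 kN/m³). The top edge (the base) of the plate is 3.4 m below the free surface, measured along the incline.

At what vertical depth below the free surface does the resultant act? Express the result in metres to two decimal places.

γ = 0.789 × 9.81 = 7.74009 kN/m³.
The plate makes 61° with the vertical, i.e. θ = 90° − 61° = 29° to the horizontal. Measuring y along the incline from the free-surface line, vertical depth h = y·sinθ with sinθ = 0.484810.
With the apex down, the centroid sits h/3 = 2.6/3 = 0.866667 m below the base (the top edge), so y_c = 3.4 + 0.866667 = 4.26667 m and h_c = 4.26667 × 0.484810 = 2.06852 m.
A = ½ × 1.11 × 2.6 = 1.443 m².
Resultant F = γ·h_c·A = 7.74009 × 2.06852 × 1.443 = 23.1032 kN.
I_c = b·h³/36 = 1.11 × 2.6³/36 = 0.541927 m⁴.
Centre of pressure: y_p = y_c + I_c/(y_c·A) = 4.26667 + 0.541927/(4.26667 × 1.443) = 4.26667 + 0.0880208 = 4.35469 m along the plane.
Vertically, h_p = y_p·sinθ = 4.35469 × 0.484810 = 2.1112 m.

h_p = 2.11 m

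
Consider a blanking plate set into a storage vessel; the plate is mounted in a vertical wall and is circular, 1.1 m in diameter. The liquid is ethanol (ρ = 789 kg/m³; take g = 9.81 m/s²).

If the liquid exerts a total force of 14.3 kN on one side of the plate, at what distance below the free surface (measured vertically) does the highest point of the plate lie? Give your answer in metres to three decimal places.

d_top ≈ 1.394 m

γ = ρg = 789 × 9.81 / 1000 = 7.74009 kN/m³.
A = π(0.55)² = 0.950332 m².
From F = γ·h_c·A, the centroid depth is h_c = 14.3/(7.74009 × 0.950332) = 1.94408 m.
The centroid is at the centre, 0.55 m below the top of the plate, so the highest point sits at h_top = 1.94408 − 0.55 = 1.39408 m below the surface.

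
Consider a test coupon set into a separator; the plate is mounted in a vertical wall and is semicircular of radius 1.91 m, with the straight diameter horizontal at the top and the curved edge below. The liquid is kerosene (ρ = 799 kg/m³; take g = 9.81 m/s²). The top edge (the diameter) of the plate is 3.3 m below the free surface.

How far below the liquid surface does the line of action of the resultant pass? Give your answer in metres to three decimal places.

h_p = 4.173 m

γ = ρg = 799 × 9.81 / 1000 = 7.83819 kN/m³.
The centroid of a semicircle lies 4r/(3π) = 0.810629 m from the diameter, here below the top edge, so the centroid depth is h_c = 3.3 + 0.810629 = 4.11063 m.
A = πr²/2 = π × 1.91²/2 = 5.73042 m².
Resultant F = γ·h_c·A = 7.83819 × 4.11063 × 5.73042 = 184.634 kN.
I_c = (π/8 − 8/(9π))·r⁴ = 0.109757 × 1.91⁴ = 1.46072 m⁴.
Centre of pressure: y_p = y_c + I_c/(y_c·A) = 4.11063 + 1.46072/(4.11063 × 5.73042) = 4.11063 + 0.0620115 = 4.17264 m along the plane.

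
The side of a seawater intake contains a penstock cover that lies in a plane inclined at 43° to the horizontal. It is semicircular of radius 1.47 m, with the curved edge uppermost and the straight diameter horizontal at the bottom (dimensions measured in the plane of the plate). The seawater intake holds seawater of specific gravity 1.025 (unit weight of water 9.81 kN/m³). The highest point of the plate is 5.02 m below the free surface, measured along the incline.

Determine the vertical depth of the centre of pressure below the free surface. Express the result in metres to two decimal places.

h_p = 4.02 m

γ = 1.025 × 9.81 = 10.05525 kN/m³.
Let θ = 43° be the plate's angle to the horizontal; measure y along the incline from where the plane meets the free surface. Vertical depth h = y·sinθ with sinθ = 0.681998.
The centroid lies 4r/(3π) = 0.623887 m above the diameter, so r − 4r/(3π) = 1.47 − 0.623887 = 0.846113 m below the topmost point, so y_c = 5.02 + 0.846113 = 5.86611 m and h_c = 5.86611 × 0.681998 = 4.00068 m.
A = πr²/2 = π × 1.47²/2 = 3.39433 m².
Resultant F = γ·h_c·A = 10.05525 × 4.00068 × 3.39433 = 136.547 kN.
I_c = (π/8 − 8/(9π))·r⁴ = 0.109757 × 1.47⁴ = 0.512509 m⁴.
Centre of pressure: y_p = y_c + I_c/(y_c·A) = 5.86611 + 0.512509/(5.86611 × 3.39433) = 5.86611 + 0.0257393 = 5.89185 m along the plane.
Vertically, h_p = y_p·sinθ = 5.89185 × 0.681998 = 4.01823 m.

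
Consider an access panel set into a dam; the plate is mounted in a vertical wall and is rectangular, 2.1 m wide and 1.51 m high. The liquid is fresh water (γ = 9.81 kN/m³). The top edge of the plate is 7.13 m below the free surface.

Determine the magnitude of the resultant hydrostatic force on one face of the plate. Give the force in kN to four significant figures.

γ = 9.81 kN/m³.
The centroid lies 1.51/2 = 0.755 m below the top edge, so the centroid depth is h_c = 7.13 + 0.755 = 7.885 m.
A = 2.1 × 1.51 = 3.171 m².
Resultant F = γ·h_c·A = 9.81 × 7.885 × 3.171 = 245.283 kN.

F ≈ 245.3 kN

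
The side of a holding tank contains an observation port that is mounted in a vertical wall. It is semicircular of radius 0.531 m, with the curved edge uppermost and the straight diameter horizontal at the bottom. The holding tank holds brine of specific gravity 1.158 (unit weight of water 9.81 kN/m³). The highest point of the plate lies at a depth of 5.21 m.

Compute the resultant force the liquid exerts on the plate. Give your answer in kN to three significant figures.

F ≈ 27.8 kN

γ = 1.158 × 9.81 = 11.35998 kN/m³.
The centroid lies 4r/(3π) = 0.225363 m above the diameter, so r − 4r/(3π) = 0.531 − 0.225363 = 0.305637 m below the topmost point, so the centroid depth is h_c = 5.21 + 0.305637 = 5.51564 m.
A = πr²/2 = π × 0.531²/2 = 0.442903 m².
Resultant F = γ·h_c·A = 11.35998 × 5.51564 × 0.442903 = 27.7512 kN.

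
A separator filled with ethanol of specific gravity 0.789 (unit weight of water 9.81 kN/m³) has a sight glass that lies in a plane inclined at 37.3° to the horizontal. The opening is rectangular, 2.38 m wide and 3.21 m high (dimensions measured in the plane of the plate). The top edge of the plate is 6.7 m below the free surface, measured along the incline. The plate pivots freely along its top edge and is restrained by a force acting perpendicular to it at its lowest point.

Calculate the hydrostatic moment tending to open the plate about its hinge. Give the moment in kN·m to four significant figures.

M ≈ 508.4 kN·m

γ = 0.789 × 9.81 = 7.74009 kN/m³.
Let θ = 37.3° be the plate's angle to the horizontal; measure y along the incline from where the plane meets the free surface. Vertical depth h = y·sinθ with sinθ = 0.605988.
The centroid lies 3.21/2 = 1.605 m below the top edge, so y_c = 6.7 + 1.605 = 8.305 m and h_c = 8.305 × 0.605988 = 5.03273 m.
A = 2.38 × 3.21 = 7.6398 m².
Resultant F = γ·h_c·A = 7.74009 × 5.03273 × 7.6398 = 297.599 kN.
I_c = b·h³/12 = 2.38 × 3.21³/12 = 6.56011 m⁴.
Centre of pressure: y_p = y_c + I_c/(y_c·A) = 8.305 + 6.56011/(8.305 × 7.6398) = 8.305 + 0.103393 = 8.40839 m along the plane.
The resultant acts 1.605 + 0.103393 = 1.70839 m (along the plate) below the hinge at the top edge, so the moment about the hinge is M = F × 1.70839 = 297.599 × 1.70839 = 508.415 kN·m.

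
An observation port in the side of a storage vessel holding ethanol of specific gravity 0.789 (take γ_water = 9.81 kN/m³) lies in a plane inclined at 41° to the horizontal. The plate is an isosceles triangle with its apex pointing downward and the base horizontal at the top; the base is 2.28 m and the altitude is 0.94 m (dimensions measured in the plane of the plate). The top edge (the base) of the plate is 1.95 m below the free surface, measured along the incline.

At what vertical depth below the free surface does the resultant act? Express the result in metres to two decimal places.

γ = 0.789 × 9.81 = 7.74009 kN/m³.
Let θ = 41° be the plate's angle to the horizontal; measure y along the incline from where the plane meets the free surface. Vertical depth h = y·sinθ with sinθ = 0.656059.
With the apex down, the centroid sits h/3 = 0.94/3 = 0.313333 m below the base (the top edge), so y_c = 1.95 + 0.313333 = 2.26333 m and h_c = 2.26333 × 0.656059 = 1.48488 m.
A = ½ × 2.28 × 0.94 = 1.0716 m².
Resultant F = γ·h_c·A = 7.74009 × 1.48488 × 1.0716 = 12.316 kN.
I_c = b·h³/36 = 2.28 × 0.94³/36 = 0.0526037 m⁴.
Centre of pressure: y_p = y_c + I_c/(y_c·A) = 2.26333 + 0.0526037/(2.26333 × 1.0716) = 2.26333 + 0.0216888 = 2.28502 m along the plane.
Vertically, h_p = y_p·sinθ = 2.28502 × 0.656059 = 1.49911 m.

h_p = 1.50 m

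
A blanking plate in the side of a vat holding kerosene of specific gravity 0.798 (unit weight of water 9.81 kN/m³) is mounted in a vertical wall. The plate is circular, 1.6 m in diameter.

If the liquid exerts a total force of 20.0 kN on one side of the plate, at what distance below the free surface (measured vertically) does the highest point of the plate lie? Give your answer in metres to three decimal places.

γ = 0.798 × 9.81 = 7.82838 kN/m³.
A = π(0.8)² = 2.01062 m².
From F = γ·h_c·A, the centroid depth is h_c = 20.0/(7.82838 × 2.01062) = 1.27066 m.
The centroid is at the centre, 0.8 m below the top of the plate, so the highest point sits at h_top = 1.27066 − 0.8 = 0.47066 m below the surface.

d_top ≈ 0.471 m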